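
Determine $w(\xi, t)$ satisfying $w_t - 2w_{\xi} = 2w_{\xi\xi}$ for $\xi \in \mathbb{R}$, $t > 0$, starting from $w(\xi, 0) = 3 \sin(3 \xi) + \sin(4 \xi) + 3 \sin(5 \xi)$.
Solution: Moving frame: $\eta = \xi + 2t$, $\sigma = t$, $w = u(\eta,\sigma)$, so $w_t = u_{\sigma} + 2u_{\eta}$ and $w_{\xi\xi} = u_{\eta\eta}$.
Hence $w_t - 2w_{\xi} = u_{\sigma}$ and the PDE becomes the heat equation $u_{\sigma} = 2u_{\eta\eta}$ on $\eta \in \mathbb{R}$.
Initial data: $u(\eta,0) = w(\eta,0) = 3 \sin(3 \eta) + \sin(4 \eta) + 3 \sin(5 \eta)$. Each mode $\sin(n\eta)$ decays as $e^{-2n^2\sigma}$ on $\mathbb{R}$, so $u(\eta,\sigma) = \sum c_n e^{-2n^2\sigma} \sin(n\eta)$ with $c_3=3, c_4=1, c_5=3$: $u(\eta,\sigma) = 3 e^{-18 \sigma} \sin(3 \eta) + e^{-32 \sigma} \sin(4 \eta) + 3 e^{-50 \sigma} \sin(5 \eta)$.
Substituting back: $w(\xi,t) = u(\xi + 2t, t)$.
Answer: $w(\xi, t) = 3 e^{-18 t} \sin(3 \xi + 6 t) + e^{-32 t} \sin(4 \xi + 8 t) + 3 e^{-50 t} \sin(5 \xi + 10 t)$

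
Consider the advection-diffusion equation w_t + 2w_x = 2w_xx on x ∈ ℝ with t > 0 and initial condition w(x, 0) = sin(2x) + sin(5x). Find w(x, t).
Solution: Change to a moving frame: let η = x - 2t, σ = t and write w(x,t) = u(η,σ).
By the chain rule w_t = u_σ - 2u_η, w_x = u_η, w_xx = u_ηη.
Then w_t + 2w_x = u_σ: the advection term cancels and the PDE becomes the heat equation u_σ = 2u_ηη on η ∈ ℝ.
Initial data: u(η,0) = w(η,0) = sin(2η) + sin(5η).
On η ∈ ℝ each mode satisfies (sin(nη))″ = -n² sin(nη), so exp(-2n²σ) sin(nη) solves the heat equation; by superposition u(η,σ) = Σ c_n exp(-2n²σ) sin(nη).
Reading off the coefficients: c_2=1, c_5=1, so u(η,σ) = exp(-8σ)sin(2η) + exp(-50σ)sin(5η).
Substituting back η = x - 2t, σ = t: w(x,t) = u(x - 2t, t).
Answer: w(x, t) = -exp(-8t)sin(4t - 2x) - exp(-50t)sin(10t - 5x)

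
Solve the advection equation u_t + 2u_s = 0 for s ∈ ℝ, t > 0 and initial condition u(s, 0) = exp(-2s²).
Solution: By characteristics (ds/dt = 2), u(s,t) = f(s - 2t) with f = u(·, 0).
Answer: u(s, t) = exp(-2(s - 2t)²)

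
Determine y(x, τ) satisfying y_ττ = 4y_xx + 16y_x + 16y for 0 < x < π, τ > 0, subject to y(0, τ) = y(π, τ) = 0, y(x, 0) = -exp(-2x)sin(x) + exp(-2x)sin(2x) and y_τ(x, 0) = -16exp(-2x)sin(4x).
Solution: Substitute y = exp(-2x)u, i.e. u = exp(2x)y.
By the product rule, y_x = exp(-2x)(u_x - 2u), y_xx = exp(-2x)(u_xx - 4u_x + 4u), y_ττ = exp(-2x)u_ττ.
Substituting into the PDE and dividing by exp(-2x): u_ττ = 4(u_xx - 4u_x + 4u) + 16(u_x - 2u) + 16u.
The lower-order terms cancel, leaving the standard wave equation u_ττ = 4u_xx.
Initial data for u: u(x,0) = exp(2x)y(x,0) = -sin(x) + sin(2x); u_τ(x,0) = exp(2x)y_τ(x,0) = -16sin(4x). The boundary conditions carry over: u(0,τ) = u(π,τ) = 0.
Solve for u:
  Using separation of variables u = X(x)T(τ):
  Eigenfunctions: sin(nx), n = 1, 2, 3, ...
  General solution: u(x, τ) = Σ [A_n cos(2n τ) + B_n sin(2n τ)] sin(nx)
  From u(x,0) = -sin(x) + sin(2x): A_1=-1, A_2=1. From u_τ(x,0) = -16sin(4x), using u_τ(x,0) = Σ ω_n B_n sin(nx) with ω_n = 2n: B_4 = (-16)/8 = -2.
Hence u(x,τ) = -sin(x)cos(2τ) + sin(2x)cos(4τ) - 2sin(4x)sin(8τ).
Transform back: y(x,τ) = exp(-2x)u(x,τ).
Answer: y(x, τ) = -exp(-2x)sin(x)cos(2τ) + exp(-2x)sin(2x)cos(4τ) - 2exp(-2x)sin(4x)sin(8τ)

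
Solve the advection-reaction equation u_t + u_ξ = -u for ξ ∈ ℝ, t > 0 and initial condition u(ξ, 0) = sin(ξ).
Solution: Substitute u = exp(-t)w, i.e. w = exp(t)u.
By the product rule, u_t = exp(-t)(w_t - w), u_ξ = exp(-t)w_ξ.
Substituting into the PDE and dividing by exp(-t): w_t - w + w_ξ = -w.
The lower-order terms cancel, leaving the standard advection equation w_t + w_ξ = 0.
Initial data for w: w(ξ,0) = u(ξ,0) = sin(ξ).
Solve for w:
  By method of characteristics (waves move right with speed 1):
  Along characteristics ξ - t = const, w is constant, so w(ξ,t) = f(ξ - t) with f = w(·, 0).
Hence w(ξ,t) = -sin(t - ξ).
Transform back: u(ξ,t) = exp(-t)w(ξ,t).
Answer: u(ξ, t) = -exp(-t)sin(t - ξ)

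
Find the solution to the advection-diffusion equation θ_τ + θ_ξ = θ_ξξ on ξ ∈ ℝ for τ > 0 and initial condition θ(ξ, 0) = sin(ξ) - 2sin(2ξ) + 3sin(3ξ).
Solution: Change to a moving frame: let η = ξ - τ, σ = τ and write θ(ξ,τ) = u(η,σ).
By the chain rule θ_τ = u_σ - u_η, θ_ξ = u_η, θ_ξξ = u_ηη.
Then θ_τ + θ_ξ = u_σ: the advection term cancels and the PDE becomes the heat equation u_σ = u_ηη on η ∈ ℝ.
Initial data: u(η,0) = θ(η,0) = sin(η) - 2sin(2η) + 3sin(3η).
On η ∈ ℝ each mode satisfies (sin(nη))″ = -n² sin(nη), so exp(-n²σ) sin(nη) solves the heat equation; by superposition u(η,σ) = Σ c_n exp(-n²σ) sin(nη).
Reading off the coefficients: c_1=1, c_2=-2, c_3=3, so u(η,σ) = exp(-σ)sin(η) - 2exp(-4σ)sin(2η) + 3exp(-9σ)sin(3η).
Substituting back η = ξ - τ, σ = τ: θ(ξ,τ) = u(ξ - τ, τ).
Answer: θ(ξ, τ) = exp(-τ)sin(ξ - τ) - 2exp(-4τ)sin(2ξ - 2τ) + 3exp(-9τ)sin(3ξ - 3τ)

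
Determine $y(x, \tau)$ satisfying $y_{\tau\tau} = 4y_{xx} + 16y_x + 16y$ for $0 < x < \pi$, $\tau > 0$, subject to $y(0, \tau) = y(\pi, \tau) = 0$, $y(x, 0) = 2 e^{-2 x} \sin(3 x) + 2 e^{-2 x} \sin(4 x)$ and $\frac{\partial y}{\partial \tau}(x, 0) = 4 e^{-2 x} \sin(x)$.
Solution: Substitute $y = e^{-2x}u$.
Then $y_x = e^{-2x}(u_x - 2u)$, $y_{xx} = e^{-2x}(u_{xx} - 4u_x + 4u)$, $y_{\tau\tau} = e^{-2x}u_{\tau\tau}$; substituting and dividing by $e^{-2x}$, the lower-order terms cancel: $u_{\tau\tau} = 4u_{xx}$ (standard wave equation).
Data for $u$: $u(x,0) = e^{2x}y(x,0) = 2 \sin(3 x) + 2 \sin(4 x)$; $u_{\tau}(x,0) = e^{2x}y_{\tau}(x,0) = 4 \sin(x)$. The boundary conditions carry over: $u(0,\tau) = u(\pi,\tau) = 0$.
Separating variables: $u = \sum [A_n \cos(\omega_n \tau) + B_n \sin(\omega_n \tau)] \sin(nx)$, $\omega_n = 2n$. From ICs ($B_n$ = velocity coefficient / $\omega_n$): $A_3=2, A_4=2, B_1=2$.
So $u(x,\tau) = 2 \sin(x) \sin(2 \tau) + 2 \sin(3 x) \cos(6 \tau) + 2 \sin(4 x) \cos(8 \tau)$, and $y(x,\tau) = e^{-2x}u(x,\tau)$.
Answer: $y(x, \tau) = 2 e^{-2 x} \sin(2 \tau) \sin(x) + 2 e^{-2 x} \sin(3 x) \cos(6 \tau) + 2 e^{-2 x} \sin(4 x) \cos(8 \tau)$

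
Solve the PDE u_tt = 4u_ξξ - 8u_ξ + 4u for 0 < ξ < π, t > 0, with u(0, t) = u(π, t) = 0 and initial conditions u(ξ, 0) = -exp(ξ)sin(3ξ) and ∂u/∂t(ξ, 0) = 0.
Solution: Substitute u = exp(ξ)w.
Then u_ξ = exp(ξ)(w_ξ + w), u_ξξ = exp(ξ)(w_ξξ + 2w_ξ + w), u_tt = exp(ξ)w_tt; substituting and dividing by exp(ξ), the lower-order terms cancel: w_tt = 4w_ξξ (standard wave equation).
Data for w: w(ξ,0) = exp(-ξ)u(ξ,0) = -sin(3ξ); w_t(ξ,0) = exp(-ξ)u_t(ξ,0) = 0. The boundary conditions carry over: w(0,t) = w(π,t) = 0.
Separating variables: w = Σ [A_n cos(ω_n t) + B_n sin(ω_n t)] sin(nξ), ω_n = 2n. From ICs: A_3=-1.
So w(ξ,t) = -sin(3ξ)cos(6t), and u(ξ,t) = exp(ξ)w(ξ,t).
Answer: u(ξ, t) = -exp(ξ)sin(3ξ)cos(6t)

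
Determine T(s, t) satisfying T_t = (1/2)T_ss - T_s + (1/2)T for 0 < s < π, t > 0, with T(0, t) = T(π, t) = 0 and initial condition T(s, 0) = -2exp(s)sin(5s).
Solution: Substitute T = exp(s)u, i.e. u = exp(-s)T.
By the product rule, T_s = exp(s)(u_s + u), T_ss = exp(s)(u_ss + 2u_s + u), T_t = exp(s)u_t.
Substituting into the PDE and dividing by exp(s): u_t = (1/2)(u_ss + 2u_s + u) - (u_s + u) + (1/2)u.
The lower-order terms cancel, leaving the standard heat equation u_t = (1/2)u_ss.
Initial data for u: u(s,0) = exp(-s)T(s,0) = -2sin(5s). The boundary conditions carry over: u(0,t) = u(π,t) = 0.
Solve for u:
  Using separation of variables u = X(s)G(t):
  Eigenfunctions: sin(ns), n = 1, 2, 3, ...
  General solution: u(s, t) = Σ c_n sin(ns) exp(-n² t/2)
  Matching u(s,0) = -2sin(5s) term by term: c_5=-2.
Hence u(s,t) = -2exp(-25t/2)sin(5s).
Transform back: T(s,t) = exp(s)u(s,t).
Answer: T(s, t) = -2exp(s)exp(-25t/2)sin(5s)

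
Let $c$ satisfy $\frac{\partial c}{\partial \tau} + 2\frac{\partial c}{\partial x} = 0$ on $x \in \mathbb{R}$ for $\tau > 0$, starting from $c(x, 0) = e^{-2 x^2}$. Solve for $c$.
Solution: By method of characteristics (waves move right with speed 2):
Along characteristics $x - 2\tau =$ const, $c$ is constant, so $c(x,\tau) = f(x - 2\tau)$ with $f = c( \cdot , 0)$.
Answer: $c(x, \tau) = e^{-2 (-2 \tau + x)^2}$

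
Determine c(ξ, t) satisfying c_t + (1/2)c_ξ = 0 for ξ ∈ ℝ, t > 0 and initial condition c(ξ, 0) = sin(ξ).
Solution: By method of characteristics (waves move right with speed 1/2):
Along characteristics ξ - (1/2)t = const, c is constant, so c(ξ,t) = f(ξ - (1/2)t) with f = c(·, 0).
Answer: c(ξ, t) = -sin(t/2 - ξ)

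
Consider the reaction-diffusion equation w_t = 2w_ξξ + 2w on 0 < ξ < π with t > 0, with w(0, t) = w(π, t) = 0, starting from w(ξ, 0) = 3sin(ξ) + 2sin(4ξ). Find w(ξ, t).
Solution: Substitute w = exp(2t)u.
Then w_t = exp(2t)(u_t + 2u), w_ξξ = exp(2t)u_ξξ; substituting and dividing by exp(2t), the lower-order terms cancel: u_t = 2u_ξξ (standard heat equation).
Data for u: u(ξ,0) = w(ξ,0) = 3sin(ξ) + 2sin(4ξ). The boundary conditions carry over: u(0,t) = u(π,t) = 0.
Separating variables: u = Σ c_n exp(-2n²t) sin(nξ). From u(ξ,0) = 3sin(ξ) + 2sin(4ξ): c_1=3, c_4=2.
So u(ξ,t) = 3exp(-2t)sin(ξ) + 2exp(-32t)sin(4ξ), and w(ξ,t) = exp(2t)u(ξ,t).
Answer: w(ξ, t) = 3sin(ξ) + 2exp(-30t)sin(4ξ)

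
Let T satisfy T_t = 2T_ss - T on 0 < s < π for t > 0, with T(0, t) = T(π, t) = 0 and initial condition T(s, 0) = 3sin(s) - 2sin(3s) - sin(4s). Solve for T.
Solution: Substitute T = exp(-t)u.
Then T_t = exp(-t)(u_t - u), T_ss = exp(-t)u_ss; substituting and dividing by exp(-t), the lower-order terms cancel: u_t = 2u_ss (standard heat equation).
Data for u: u(s,0) = T(s,0) = 3sin(s) - 2sin(3s) - sin(4s). The boundary conditions carry over: u(0,t) = u(π,t) = 0.
Separating variables: u = Σ c_n exp(-2n²t) sin(ns). From u(s,0) = 3sin(s) - 2sin(3s) - sin(4s): c_1=3, c_3=-2, c_4=-1.
So u(s,t) = 3exp(-2t)sin(s) - 2exp(-18t)sin(3s) - exp(-32t)sin(4s), and T(s,t) = exp(-t)u(s,t).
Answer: T(s, t) = 3exp(-3t)sin(s) - 2exp(-19t)sin(3s) - exp(-33t)sin(4s)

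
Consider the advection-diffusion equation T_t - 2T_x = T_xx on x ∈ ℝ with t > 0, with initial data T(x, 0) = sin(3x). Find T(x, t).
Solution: Change to a moving frame: let η = x + 2t, σ = t and write T(x,t) = u(η,σ).
By the chain rule T_t = u_σ + 2u_η, T_x = u_η, T_xx = u_ηη.
Then T_t - 2T_x = u_σ: the advection term cancels and the PDE becomes the heat equation u_σ = u_ηη on η ∈ ℝ.
Initial data: u(η,0) = T(η,0) = sin(3η).
On η ∈ ℝ each mode satisfies (sin(nη))″ = -n² sin(nη), so exp(-n²σ) sin(nη) solves the heat equation; by superposition u(η,σ) = Σ c_n exp(-n²σ) sin(nη).
Reading off the coefficients: c_3=1, so u(η,σ) = exp(-9σ)sin(3η).
Substituting back η = x + 2t, σ = t: T(x,t) = u(x + 2t, t).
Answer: T(x, t) = exp(-9t)sin(6t + 3x)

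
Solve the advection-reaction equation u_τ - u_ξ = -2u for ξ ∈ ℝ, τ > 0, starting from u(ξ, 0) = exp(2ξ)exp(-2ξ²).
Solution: Substitute u = exp(2ξ)w.
Then u_ξ = exp(2ξ)(w_ξ + 2w), u_τ = exp(2ξ)w_τ; substituting and dividing by exp(2ξ), the lower-order terms cancel: w_τ - w_ξ = 0 (standard advection equation).
Data for w: w(ξ,0) = exp(-2ξ)u(ξ,0) = exp(-2ξ²).
By characteristics (dξ/dτ = -1), w(ξ,τ) = f(ξ + τ) with f = w(·, 0).
So w(ξ,τ) = exp(-2(ξ + τ)²), and u(ξ,τ) = exp(2ξ)w(ξ,τ).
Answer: u(ξ, τ) = exp(2ξ)exp(-2(ξ + τ)²)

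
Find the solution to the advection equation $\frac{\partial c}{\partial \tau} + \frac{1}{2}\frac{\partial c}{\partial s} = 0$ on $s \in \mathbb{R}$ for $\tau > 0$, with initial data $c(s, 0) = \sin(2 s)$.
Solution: By characteristics ($ds/d\tau = 1/2$), $c(s,\tau) = f(s - \frac{1}{2}\tau)$ with $f = c( \cdot , 0)$.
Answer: $c(s, \tau) = - \sin(\tau - 2 s)$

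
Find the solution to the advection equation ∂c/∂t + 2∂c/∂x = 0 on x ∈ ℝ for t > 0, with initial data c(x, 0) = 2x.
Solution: By characteristics (dx/dt = 2), c(x,t) = f(x - 2t) with f = c(·, 0).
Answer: c(x, t) = -4t + 2x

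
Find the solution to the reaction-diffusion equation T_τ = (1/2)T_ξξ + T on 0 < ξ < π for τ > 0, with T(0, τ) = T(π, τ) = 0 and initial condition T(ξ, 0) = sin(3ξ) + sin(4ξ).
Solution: Substitute T = exp(τ)u, i.e. u = exp(-τ)T.
By the product rule, T_τ = exp(τ)(u_τ + u), T_ξξ = exp(τ)u_ξξ.
Substituting into the PDE and dividing by exp(τ): u_τ + u = (1/2)u_ξξ + u.
The lower-order terms cancel, leaving the standard heat equation u_τ = (1/2)u_ξξ.
Initial data for u: u(ξ,0) = T(ξ,0) = sin(3ξ) + sin(4ξ). The boundary conditions carry over: u(0,τ) = u(π,τ) = 0.
Solve for u:
  Using separation of variables u = X(ξ)G(τ):
  Eigenfunctions: sin(nξ), n = 1, 2, 3, ...
  General solution: u(ξ, τ) = Σ c_n sin(nξ) exp(-n² τ/2)
  Matching u(ξ,0) = sin(3ξ) + sin(4ξ) term by term: c_3=1, c_4=1.
Hence u(ξ,τ) = exp(-8τ)sin(4ξ) + exp(-9τ/2)sin(3ξ).
Transform back: T(ξ,τ) = exp(τ)u(ξ,τ).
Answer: T(ξ, τ) = exp(-7τ)sin(4ξ) + exp(-7τ/2)sin(3ξ)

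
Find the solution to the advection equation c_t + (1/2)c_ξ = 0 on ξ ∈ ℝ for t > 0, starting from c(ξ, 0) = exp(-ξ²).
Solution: By characteristics (dξ/dt = 1/2), c(ξ,t) = f(ξ - (1/2)t) with f = c(·, 0).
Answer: c(ξ, t) = exp(-(-t/2 + ξ)²)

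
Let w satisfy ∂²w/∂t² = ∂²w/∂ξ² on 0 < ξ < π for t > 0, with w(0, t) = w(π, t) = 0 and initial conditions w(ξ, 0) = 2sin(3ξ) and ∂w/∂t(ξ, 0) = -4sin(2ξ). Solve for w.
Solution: Using separation of variables w = X(ξ)T(t):
Eigenfunctions: sin(nξ), n = 1, 2, 3, ...
General solution: w(ξ, t) = Σ [A_n cos(n t) + B_n sin(n t)] sin(nξ)
From w(ξ,0) = 2sin(3ξ): A_3=2. From w_t(ξ,0) = -4sin(2ξ), using w_t(ξ,0) = Σ ω_n B_n sin(nξ) with ω_n = n: B_2 = (-4)/2 = -2.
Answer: w(ξ, t) = -2sin(2t)sin(2ξ) + 2sin(3ξ)cos(3t)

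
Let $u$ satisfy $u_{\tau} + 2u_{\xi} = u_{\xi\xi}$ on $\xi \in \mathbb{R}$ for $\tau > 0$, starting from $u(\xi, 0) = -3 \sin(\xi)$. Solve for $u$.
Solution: Change to a moving frame: let $\eta = \xi - 2\tau$, $\sigma = \tau$ and write $u(\xi,\tau) = w(\eta,\sigma)$.
By the chain rule $u_{\tau} = w_{\sigma} - 2w_{\eta}$, $u_{\xi} = w_{\eta}$, $u_{\xi\xi} = w_{\eta\eta}$.
Then $u_{\tau} + 2u_{\xi} = w_{\sigma}$: the advection term cancels and the PDE becomes the heat equation $w_{\sigma} = w_{\eta\eta}$ on $\eta \in \mathbb{R}$.
Initial data: $w(\eta,0) = u(\eta,0) = -3 \sin(\eta)$.
On $\eta \in \mathbb{R}$ each mode satisfies $(\sin(n\eta))'' = -n^2 \sin(n\eta)$, so $e^{-n^2\sigma} \sin(n\eta)$ solves the heat equation; by superposition $w(\eta,\sigma) = \sum c_n e^{-n^2\sigma} \sin(n\eta)$.
Reading off the coefficients: $c_1=-3$, so $w(\eta,\sigma) = -3 e^{-\sigma} \sin(\eta)$.
Substituting back $\eta = \xi - 2\tau$, $\sigma = \tau$: $u(\xi,\tau) = w(\xi - 2\tau, \tau)$.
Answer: $u(\xi, \tau) = 3 e^{-\tau} \sin(2 \tau - \xi)$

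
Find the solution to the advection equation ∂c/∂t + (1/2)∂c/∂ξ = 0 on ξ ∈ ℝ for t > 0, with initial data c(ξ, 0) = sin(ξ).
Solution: By method of characteristics (waves move right with speed 1/2):
Along characteristics ξ - (1/2)t = const, c is constant, so c(ξ,t) = f(ξ - (1/2)t) with f = c(·, 0).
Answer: c(ξ, t) = -sin(t/2 - ξ)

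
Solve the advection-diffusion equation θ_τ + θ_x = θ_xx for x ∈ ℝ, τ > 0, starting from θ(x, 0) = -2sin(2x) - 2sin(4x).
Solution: Moving frame: η = x - τ, σ = τ, θ = u(η,σ), so θ_τ = u_σ - u_η and θ_xx = u_ηη.
Hence θ_τ + θ_x = u_σ and the PDE becomes the heat equation u_σ = u_ηη on η ∈ ℝ.
Initial data: u(η,0) = θ(η,0) = -2sin(2η) - 2sin(4η). Each mode sin(nη) decays as exp(-n²σ) on ℝ, so u(η,σ) = Σ c_n exp(-n²σ) sin(nη) with c_2=-2, c_4=-2: u(η,σ) = -2exp(-4σ)sin(2η) - 2exp(-16σ)sin(4η).
Substituting back: θ(x,τ) = u(x - τ, τ).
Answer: θ(x, τ) = -2exp(-4τ)sin(2x - 2τ) - 2exp(-16τ)sin(4x - 4τ)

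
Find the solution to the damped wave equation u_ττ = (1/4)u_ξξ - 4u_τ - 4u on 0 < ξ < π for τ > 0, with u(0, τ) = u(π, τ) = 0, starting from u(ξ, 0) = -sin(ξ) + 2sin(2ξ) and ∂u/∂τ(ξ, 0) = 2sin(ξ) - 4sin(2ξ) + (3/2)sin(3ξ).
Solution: Substitute u = exp(-2τ)w, i.e. w = exp(2τ)u.
By the product rule, u_τ = exp(-2τ)(w_τ - 2w), u_ττ = exp(-2τ)(w_ττ - 4w_τ + 4w), u_ξξ = exp(-2τ)w_ξξ.
Substituting into the PDE and dividing by exp(-2τ): w_ττ - 4w_τ + 4w = (1/4)w_ξξ - 4(w_τ - 2w) - 4w.
The lower-order terms cancel, leaving the standard wave equation w_ττ = (1/4)w_ξξ.
Initial data for w: w(ξ,0) = u(ξ,0) = -sin(ξ) + 2sin(2ξ); w_τ(ξ,0) = u_τ(ξ,0) + 2u(ξ,0) = (3/2)sin(3ξ). The boundary conditions carry over: w(0,τ) = w(π,τ) = 0.
Solve for w:
  Using separation of variables w = X(ξ)T(τ):
  Eigenfunctions: sin(nξ), n = 1, 2, 3, ...
  General solution: w(ξ, τ) = Σ [A_n cos(n τ/2) + B_n sin(n τ/2)] sin(nξ)
  From w(ξ,0) = -sin(ξ) + 2sin(2ξ): A_1=-1, A_2=2. From w_τ(ξ,0) = (3/2)sin(3ξ), using w_τ(ξ,0) = Σ ω_n B_n sin(nξ) with ω_n = n/2: B_3 = (3/2)/(3/2) = 1.
Hence w(ξ,τ) = -sin(ξ)cos(τ/2) + 2sin(2ξ)cos(τ) + sin(3ξ)sin(3τ/2).
Transform back: u(ξ,τ) = exp(-2τ)w(ξ,τ).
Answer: u(ξ, τ) = -exp(-2τ)sin(ξ)cos(τ/2) + 2exp(-2τ)sin(2ξ)cos(τ) + exp(-2τ)sin(3ξ)sin(3τ/2)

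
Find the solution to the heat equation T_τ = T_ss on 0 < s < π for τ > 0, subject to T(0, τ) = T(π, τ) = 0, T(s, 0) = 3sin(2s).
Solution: Using separation of variables T = X(s)G(τ):
Eigenfunctions: sin(ns), n = 1, 2, 3, ...
General solution: T(s, τ) = Σ c_n sin(ns) exp(-n² τ)
Matching T(s,0) = 3sin(2s) term by term: c_2=3.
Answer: T(s, τ) = 3exp(-4τ)sin(2s)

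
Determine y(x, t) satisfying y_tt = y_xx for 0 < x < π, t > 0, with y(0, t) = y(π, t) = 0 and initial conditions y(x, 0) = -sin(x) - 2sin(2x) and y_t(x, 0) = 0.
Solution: Separating variables: y = Σ [A_n cos(ω_n t) + B_n sin(ω_n t)] sin(nx), ω_n = n. From ICs: A_1=-1, A_2=-2.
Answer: y(x, t) = -sin(x)cos(t) - 2sin(2x)cos(2t)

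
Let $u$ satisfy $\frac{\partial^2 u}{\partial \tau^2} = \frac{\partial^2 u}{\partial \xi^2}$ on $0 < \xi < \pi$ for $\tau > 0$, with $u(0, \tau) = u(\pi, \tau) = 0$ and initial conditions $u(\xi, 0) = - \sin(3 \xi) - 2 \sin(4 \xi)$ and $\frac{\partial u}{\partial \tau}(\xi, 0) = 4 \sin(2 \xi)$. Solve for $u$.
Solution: Using separation of variables $u = X(\xi)T(\tau)$:
Eigenfunctions: $\sin(n\xi)$, $n = 1, 2, 3, \ldots$
General solution: $u(\xi, \tau) = \sum [A_n \cos(n \tau) + B_n \sin(n \tau)] \sin(n\xi)$
From $u(\xi,0) = - \sin(3 \xi) - 2 \sin(4 \xi)$: $A_3=-1, A_4=-2$. From $u_{\tau}(\xi,0) = 4 \sin(2 \xi)$, using $u_{\tau}(\xi,0) = \sum \omega_n B_n \sin(n\xi)$ with $\omega_n = n$: $B_2 = 4/2 = 2$.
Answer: $u(\xi, \tau) = 2 \sin(2 \tau) \sin(2 \xi) -  \sin(3 \xi) \cos(3 \tau) - 2 \sin(4 \xi) \cos(4 \tau)$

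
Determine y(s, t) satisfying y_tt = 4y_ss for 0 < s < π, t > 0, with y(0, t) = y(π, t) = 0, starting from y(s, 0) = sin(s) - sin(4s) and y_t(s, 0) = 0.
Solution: Separating variables: y = Σ [A_n cos(ω_n t) + B_n sin(ω_n t)] sin(ns), ω_n = 2n. From ICs: A_1=1, A_4=-1.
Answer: y(s, t) = sin(s)cos(2t) - sin(4s)cos(8t)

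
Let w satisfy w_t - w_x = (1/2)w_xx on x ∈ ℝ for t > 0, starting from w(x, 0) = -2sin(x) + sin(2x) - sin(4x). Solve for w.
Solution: Moving frame: η = x + t, σ = t, w = u(η,σ), so w_t = u_σ + u_η and w_xx = u_ηη.
Hence w_t - w_x = u_σ and the PDE becomes the heat equation u_σ = (1/2)u_ηη on η ∈ ℝ.
Initial data: u(η,0) = w(η,0) = -2sin(η) + sin(2η) - sin(4η). Each mode sin(nη) decays as exp(-n²σ/2) on ℝ, so u(η,σ) = Σ c_n exp(-n²σ/2) sin(nη) with c_1=-2, c_2=1, c_4=-1: u(η,σ) = exp(-2σ)sin(2η) - exp(-8σ)sin(4η) - 2exp(-σ/2)sin(η).
Substituting back: w(x,t) = u(x + t, t).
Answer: w(x, t) = exp(-2t)sin(2t + 2x) - exp(-8t)sin(4t + 4x) - 2exp(-t/2)sin(t + x)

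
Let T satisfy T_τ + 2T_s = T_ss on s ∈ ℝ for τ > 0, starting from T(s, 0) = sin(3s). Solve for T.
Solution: Change to a moving frame: let η = s - 2τ, σ = τ and write T(s,τ) = u(η,σ).
By the chain rule T_τ = u_σ - 2u_η, T_s = u_η, T_ss = u_ηη.
Then T_τ + 2T_s = u_σ: the advection term cancels and the PDE becomes the heat equation u_σ = u_ηη on η ∈ ℝ.
Initial data: u(η,0) = T(η,0) = sin(3η).
On η ∈ ℝ each mode satisfies (sin(nη))″ = -n² sin(nη), so exp(-n²σ) sin(nη) solves the heat equation; by superposition u(η,σ) = Σ c_n exp(-n²σ) sin(nη).
Reading off the coefficients: c_3=1, so u(η,σ) = exp(-9σ)sin(3η).
Substituting back η = s - 2τ, σ = τ: T(s,τ) = u(s - 2τ, τ).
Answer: T(s, τ) = exp(-9τ)sin(3s - 6τ)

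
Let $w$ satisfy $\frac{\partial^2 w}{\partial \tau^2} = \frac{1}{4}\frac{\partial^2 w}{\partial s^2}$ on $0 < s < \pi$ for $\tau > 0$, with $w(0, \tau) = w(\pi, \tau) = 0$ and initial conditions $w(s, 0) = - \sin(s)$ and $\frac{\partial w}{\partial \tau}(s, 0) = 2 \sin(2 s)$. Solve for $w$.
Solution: Using separation of variables $w = X(s)T(\tau)$:
Eigenfunctions: $\sin(ns)$, $n = 1, 2, 3, \ldots$
General solution: $w(s, \tau) = \sum [A_n \cos(n \tau/2) + B_n \sin(n \tau/2)] \sin(ns)$
From $w(s,0) = - \sin(s)$: $A_1=-1$. From $w_{\tau}(s,0) = 2 \sin(2 s)$, using $w_{\tau}(s,0) = \sum \omega_n B_n \sin(ns)$ with $\omega_n = n/2$: $B_2 = 2/1 = 2$.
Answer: $w(s, \tau) = 2 \sin(\tau) \sin(2 s) -  \sin(s) \cos(\tau/2)$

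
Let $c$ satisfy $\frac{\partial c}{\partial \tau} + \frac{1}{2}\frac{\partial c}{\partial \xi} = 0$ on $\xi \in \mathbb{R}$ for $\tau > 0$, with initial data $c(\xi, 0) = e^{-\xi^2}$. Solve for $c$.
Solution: By method of characteristics (waves move right with speed 1/2):
Along characteristics $\xi - \frac{1}{2}\tau =$ const, $c$ is constant, so $c(\xi,\tau) = f(\xi - \frac{1}{2}\tau)$ with $f = c( \cdot , 0)$.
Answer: $c(\xi, \tau) = e^{-(-\tau/2 + \xi)^2}$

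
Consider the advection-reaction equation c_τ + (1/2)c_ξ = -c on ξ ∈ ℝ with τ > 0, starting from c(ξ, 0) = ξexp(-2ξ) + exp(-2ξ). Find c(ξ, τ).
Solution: Substitute c = exp(-2ξ)u, i.e. u = exp(2ξ)c.
By the product rule, c_ξ = exp(-2ξ)(u_ξ - 2u), c_τ = exp(-2ξ)u_τ.
Substituting into the PDE and dividing by exp(-2ξ): u_τ + (1/2)(u_ξ - 2u) = -u.
The lower-order terms cancel, leaving the standard advection equation u_τ + (1/2)u_ξ = 0.
Initial data for u: u(ξ,0) = exp(2ξ)c(ξ,0) = ξ + 1.
Solve for u:
  By method of characteristics (waves move right with speed 1/2):
  Along characteristics ξ - (1/2)τ = const, u is constant, so u(ξ,τ) = f(ξ - (1/2)τ) with f = u(·, 0).
Hence u(ξ,τ) = ξ - (1/2)τ + 1.
Transform back: c(ξ,τ) = exp(-2ξ)u(ξ,τ).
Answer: c(ξ, τ) = ξexp(-2ξ) - (1/2)τexp(-2ξ) + exp(-2ξ)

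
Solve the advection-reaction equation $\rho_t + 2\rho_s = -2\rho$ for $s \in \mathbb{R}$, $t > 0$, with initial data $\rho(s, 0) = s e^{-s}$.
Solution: Substitute $\rho = e^{-s}u$, i.e. $u = e^{s}\rho$.
By the product rule, $\rho_s = e^{-s}(u_s - u)$, $\rho_t = e^{-s}u_t$.
Substituting into the PDE and dividing by $e^{-s}$: $u_t + 2(u_s - u) = -2u$.
The lower-order terms cancel, leaving the standard advection equation $u_t + 2u_s = 0$.
Initial data for $u$: $u(s,0) = e^{s}\rho(s,0) = s$.
Solve for $u$:
  By method of characteristics (waves move right with speed 2):
  Along characteristics $s - 2t =$ const, $u$ is constant, so $u(s,t) = f(s - 2t)$ with $f = u( \cdot , 0)$.
Hence $u(s,t) = s - 2 t$.
Transform back: $\rho(s,t) = e^{-s}u(s,t)$.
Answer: $\rho(s, t) = s e^{-s} - 2 t e^{-s}$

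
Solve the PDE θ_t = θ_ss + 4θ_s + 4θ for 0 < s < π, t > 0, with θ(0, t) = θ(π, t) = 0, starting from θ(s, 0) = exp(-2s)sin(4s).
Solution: Substitute θ = exp(-2s)u.
Then θ_s = exp(-2s)(u_s - 2u), θ_ss = exp(-2s)(u_ss - 4u_s + 4u), θ_t = exp(-2s)u_t; substituting and dividing by exp(-2s), the lower-order terms cancel: u_t = u_ss (standard heat equation).
Data for u: u(s,0) = exp(2s)θ(s,0) = sin(4s). The boundary conditions carry over: u(0,t) = u(π,t) = 0.
Separating variables: u = Σ c_n exp(-n²t) sin(ns). From u(s,0) = sin(4s): c_4=1.
So u(s,t) = exp(-16t)sin(4s), and θ(s,t) = exp(-2s)u(s,t).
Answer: θ(s, t) = exp(-2s)exp(-16t)sin(4s)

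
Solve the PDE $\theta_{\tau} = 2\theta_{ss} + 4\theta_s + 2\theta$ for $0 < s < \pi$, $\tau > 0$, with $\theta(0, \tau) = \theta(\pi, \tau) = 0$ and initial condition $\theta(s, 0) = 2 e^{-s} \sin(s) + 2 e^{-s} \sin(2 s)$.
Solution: Substitute $\theta = e^{-s}u$, i.e. $u = e^{s}\theta$.
By the product rule, $\theta_s = e^{-s}(u_s - u)$, $\theta_{ss} = e^{-s}(u_{ss} - 2u_s + u)$, $\theta_{\tau} = e^{-s}u_{\tau}$.
Substituting into the PDE and dividing by $e^{-s}$: $u_{\tau} = 2(u_{ss} - 2u_s + u) + 4(u_s - u) + 2u$.
The lower-order terms cancel, leaving the standard heat equation $u_{\tau} = 2u_{ss}$.
Initial data for $u$: $u(s,0) = e^{s}\theta(s,0) = 2 \sin(s) + 2 \sin(2 s)$. The boundary conditions carry over: $u(0,\tau) = u(\pi,\tau) = 0$.
Solve for $u$:
  Using separation of variables $u = X(s)G(\tau)$:
  Eigenfunctions: $\sin(ns)$, $n = 1, 2, 3, \ldots$
  General solution: $u(s, \tau) = \sum c_n \sin(ns) e^{-2n^2 \tau}$
  Matching $u(s,0) = 2 \sin(s) + 2 \sin(2 s)$ term by term: $c_1=2, c_2=2$.
Hence $u(s,\tau) = 2 e^{-2 \tau} \sin(s) + 2 e^{-8 \tau} \sin(2 s)$.
Transform back: $\theta(s,\tau) = e^{-s}u(s,\tau)$.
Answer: $\theta(s, \tau) = 2 e^{-2 \tau} e^{-s} \sin(s) + 2 e^{-8 \tau} e^{-s} \sin(2 s)$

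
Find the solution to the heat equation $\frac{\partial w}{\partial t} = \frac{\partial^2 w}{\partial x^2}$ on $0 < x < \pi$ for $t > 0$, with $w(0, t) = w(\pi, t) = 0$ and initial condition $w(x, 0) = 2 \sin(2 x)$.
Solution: Using separation of variables $w = X(x)T(t)$:
Eigenfunctions: $\sin(nx)$, $n = 1, 2, 3, \ldots$
General solution: $w(x, t) = \sum c_n \sin(nx) e^{-n^2 t}$
Matching $w(x,0) = 2 \sin(2 x)$ term by term: $c_2=2$.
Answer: $w(x, t) = 2 e^{-4 t} \sin(2 x)$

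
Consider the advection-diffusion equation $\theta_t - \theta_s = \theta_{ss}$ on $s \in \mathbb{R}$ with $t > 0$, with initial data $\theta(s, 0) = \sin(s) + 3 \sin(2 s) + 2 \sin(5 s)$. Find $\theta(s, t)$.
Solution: Moving frame: $\eta = s + t$, $\sigma = t$, $\theta = u(\eta,\sigma)$, so $\theta_t = u_{\sigma} + u_{\eta}$ and $\theta_{ss} = u_{\eta\eta}$.
Hence $\theta_t - \theta_s = u_{\sigma}$ and the PDE becomes the heat equation $u_{\sigma} = u_{\eta\eta}$ on $\eta \in \mathbb{R}$.
Initial data: $u(\eta,0) = \theta(\eta,0) = \sin(\eta) + 3 \sin(2 \eta) + 2 \sin(5 \eta)$. Each mode $\sin(n\eta)$ decays as $e^{-n^2\sigma}$ on $\mathbb{R}$, so $u(\eta,\sigma) = \sum c_n e^{-n^2\sigma} \sin(n\eta)$ with $c_1=1, c_2=3, c_5=2$: $u(\eta,\sigma) = e^{-\sigma} \sin(\eta) + 3 e^{-4 \sigma} \sin(2 \eta) + 2 e^{-25 \sigma} \sin(5 \eta)$.
Substituting back: $\theta(s,t) = u(s + t, t)$.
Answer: $\theta(s, t) = e^{-t} \sin(s + t) + 3 e^{-4 t} \sin(2 s + 2 t) + 2 e^{-25 t} \sin(5 s + 5 t)$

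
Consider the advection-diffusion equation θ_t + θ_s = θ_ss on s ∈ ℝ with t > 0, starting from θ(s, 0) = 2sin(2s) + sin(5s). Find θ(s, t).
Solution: Moving frame: η = s - t, σ = t, θ = u(η,σ), so θ_t = u_σ - u_η and θ_ss = u_ηη.
Hence θ_t + θ_s = u_σ and the PDE becomes the heat equation u_σ = u_ηη on η ∈ ℝ.
Initial data: u(η,0) = θ(η,0) = 2sin(2η) + sin(5η). Each mode sin(nη) decays as exp(-n²σ) on ℝ, so u(η,σ) = Σ c_n exp(-n²σ) sin(nη) with c_2=2, c_5=1: u(η,σ) = 2exp(-4σ)sin(2η) + exp(-25σ)sin(5η).
Substituting back: θ(s,t) = u(s - t, t).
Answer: θ(s, t) = 2exp(-4t)sin(2s - 2t) + exp(-25t)sin(5s - 5t)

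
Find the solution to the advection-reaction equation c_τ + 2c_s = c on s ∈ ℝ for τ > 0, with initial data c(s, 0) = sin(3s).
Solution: Substitute c = exp(τ)u.
Then c_τ = exp(τ)(u_τ + u), c_s = exp(τ)u_s; substituting and dividing by exp(τ), the lower-order terms cancel: u_τ + 2u_s = 0 (standard advection equation).
Data for u: u(s,0) = c(s,0) = sin(3s).
By characteristics (ds/dτ = 2), u(s,τ) = f(s - 2τ) with f = u(·, 0).
So u(s,τ) = sin(3s - 6τ), and c(s,τ) = exp(τ)u(s,τ).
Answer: c(s, τ) = exp(τ)sin(3s - 6τ)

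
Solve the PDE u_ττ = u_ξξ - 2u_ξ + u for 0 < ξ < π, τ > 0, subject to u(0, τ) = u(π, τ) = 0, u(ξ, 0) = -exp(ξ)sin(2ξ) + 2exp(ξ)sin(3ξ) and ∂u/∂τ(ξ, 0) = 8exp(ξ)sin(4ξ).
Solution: Substitute u = exp(ξ)w.
Then u_ξ = exp(ξ)(w_ξ + w), u_ξξ = exp(ξ)(w_ξξ + 2w_ξ + w), u_ττ = exp(ξ)w_ττ; substituting and dividing by exp(ξ), the lower-order terms cancel: w_ττ = w_ξξ (standard wave equation).
Data for w: w(ξ,0) = exp(-ξ)u(ξ,0) = -sin(2ξ) + 2sin(3ξ); w_τ(ξ,0) = exp(-ξ)u_τ(ξ,0) = 8sin(4ξ). The boundary conditions carry over: w(0,τ) = w(π,τ) = 0.
Separating variables: w = Σ [A_n cos(ω_n τ) + B_n sin(ω_n τ)] sin(nξ), ω_n = n. From ICs (B_n = velocity coefficient / ω_n): A_2=-1, A_3=2, B_4=2.
So w(ξ,τ) = -sin(2ξ)cos(2τ) + 2sin(3ξ)cos(3τ) + 2sin(4ξ)sin(4τ), and u(ξ,τ) = exp(ξ)w(ξ,τ).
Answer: u(ξ, τ) = -exp(ξ)sin(2ξ)cos(2τ) + 2exp(ξ)sin(3ξ)cos(3τ) + 2exp(ξ)sin(4ξ)sin(4τ)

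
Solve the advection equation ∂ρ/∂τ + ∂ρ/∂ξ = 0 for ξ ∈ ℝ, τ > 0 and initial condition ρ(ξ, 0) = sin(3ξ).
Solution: By method of characteristics (waves move right with speed 1):
Along characteristics ξ - τ = const, ρ is constant, so ρ(ξ,τ) = f(ξ - τ) with f = ρ(·, 0).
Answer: ρ(ξ, τ) = sin(3ξ - 3τ)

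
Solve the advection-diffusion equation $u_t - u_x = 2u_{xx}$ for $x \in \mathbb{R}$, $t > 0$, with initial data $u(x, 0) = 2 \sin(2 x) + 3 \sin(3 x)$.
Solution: Moving frame: $\eta = x + t$, $\sigma = t$, $u = w(\eta,\sigma)$, so $u_t = w_{\sigma} + w_{\eta}$ and $u_{xx} = w_{\eta\eta}$.
Hence $u_t - u_x = w_{\sigma}$ and the PDE becomes the heat equation $w_{\sigma} = 2w_{\eta\eta}$ on $\eta \in \mathbb{R}$.
Initial data: $w(\eta,0) = u(\eta,0) = 2 \sin(2 \eta) + 3 \sin(3 \eta)$. Each mode $\sin(n\eta)$ decays as $e^{-2n^2\sigma}$ on $\mathbb{R}$, so $w(\eta,\sigma) = \sum c_n e^{-2n^2\sigma} \sin(n\eta)$ with $c_2=2, c_3=3$: $w(\eta,\sigma) = 2 e^{-8 \sigma} \sin(2 \eta) + 3 e^{-18 \sigma} \sin(3 \eta)$.
Substituting back: $u(x,t) = w(x + t, t)$.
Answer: $u(x, t) = 2 e^{-8 t} \sin(2 t + 2 x) + 3 e^{-18 t} \sin(3 t + 3 x)$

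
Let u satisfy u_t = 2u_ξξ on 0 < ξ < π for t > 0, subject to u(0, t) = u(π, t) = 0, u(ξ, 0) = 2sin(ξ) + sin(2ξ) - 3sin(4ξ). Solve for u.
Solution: Separating variables: u = Σ c_n exp(-2n²t) sin(nξ). From u(ξ,0) = 2sin(ξ) + sin(2ξ) - 3sin(4ξ): c_1=2, c_2=1, c_4=-3.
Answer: u(ξ, t) = 2exp(-2t)sin(ξ) + exp(-8t)sin(2ξ) - 3exp(-32t)sin(4ξ)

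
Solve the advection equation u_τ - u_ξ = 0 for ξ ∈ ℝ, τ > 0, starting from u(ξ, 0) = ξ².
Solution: By method of characteristics (waves move left with speed 1):
Along characteristics ξ + τ = const, u is constant, so u(ξ,τ) = f(ξ + τ) with f = u(·, 0).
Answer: u(ξ, τ) = ξ² + 2ξτ + τ²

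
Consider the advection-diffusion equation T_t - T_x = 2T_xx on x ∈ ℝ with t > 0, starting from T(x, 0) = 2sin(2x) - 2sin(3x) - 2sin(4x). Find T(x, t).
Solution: Change to a moving frame: let η = x + t, σ = t and write T(x,t) = u(η,σ).
By the chain rule T_t = u_σ + u_η, T_x = u_η, T_xx = u_ηη.
Then T_t - T_x = u_σ: the advection term cancels and the PDE becomes the heat equation u_σ = 2u_ηη on η ∈ ℝ.
Initial data: u(η,0) = T(η,0) = 2sin(2η) - 2sin(3η) - 2sin(4η).
On η ∈ ℝ each mode satisfies (sin(nη))″ = -n² sin(nη), so exp(-2n²σ) sin(nη) solves the heat equation; by superposition u(η,σ) = Σ c_n exp(-2n²σ) sin(nη).
Reading off the coefficients: c_2=2, c_3=-2, c_4=-2, so u(η,σ) = 2exp(-8σ)sin(2η) - 2exp(-18σ)sin(3η) - 2exp(-32σ)sin(4η).
Substituting back η = x + t, σ = t: T(x,t) = u(x + t, t).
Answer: T(x, t) = 2exp(-8t)sin(2t + 2x) - 2exp(-18t)sin(3t + 3x) - 2exp(-32t)sin(4t + 4x)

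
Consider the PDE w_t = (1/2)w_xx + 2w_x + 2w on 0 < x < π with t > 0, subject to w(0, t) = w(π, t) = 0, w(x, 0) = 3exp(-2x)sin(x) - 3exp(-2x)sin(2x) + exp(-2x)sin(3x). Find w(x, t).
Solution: Substitute w = exp(-2x)u, i.e. u = exp(2x)w.
By the product rule, w_x = exp(-2x)(u_x - 2u), w_xx = exp(-2x)(u_xx - 4u_x + 4u), w_t = exp(-2x)u_t.
Substituting into the PDE and dividing by exp(-2x): u_t = (1/2)(u_xx - 4u_x + 4u) + 2(u_x - 2u) + 2u.
The lower-order terms cancel, leaving the standard heat equation u_t = (1/2)u_xx.
Initial data for u: u(x,0) = exp(2x)w(x,0) = 3sin(x) - 3sin(2x) + sin(3x). The boundary conditions carry over: u(0,t) = u(π,t) = 0.
Solve for u:
  Using separation of variables u = X(x)T(t):
  Eigenfunctions: sin(nx), n = 1, 2, 3, ...
  General solution: u(x, t) = Σ c_n sin(nx) exp(-n² t/2)
  Matching u(x,0) = 3sin(x) - 3sin(2x) + sin(3x) term by term: c_1=3, c_2=-3, c_3=1.
Hence u(x,t) = -3exp(-2t)sin(2x) + 3exp(-t/2)sin(x) + exp(-9t/2)sin(3x).
Transform back: w(x,t) = exp(-2x)u(x,t).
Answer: w(x, t) = -3exp(-2t)exp(-2x)sin(2x) + 3exp(-t/2)exp(-2x)sin(x) + exp(-9t/2)exp(-2x)sin(3x)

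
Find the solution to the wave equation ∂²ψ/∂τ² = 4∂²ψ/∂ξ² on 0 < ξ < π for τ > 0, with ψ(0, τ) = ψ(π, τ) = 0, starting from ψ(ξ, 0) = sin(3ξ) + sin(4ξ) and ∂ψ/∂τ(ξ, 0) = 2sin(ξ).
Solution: Separating variables: ψ = Σ [A_n cos(ω_n τ) + B_n sin(ω_n τ)] sin(nξ), ω_n = 2n. From ICs (B_n = velocity coefficient / ω_n): A_3=1, A_4=1, B_1=1.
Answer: ψ(ξ, τ) = sin(ξ)sin(2τ) + sin(3ξ)cos(6τ) + sin(4ξ)cos(8τ)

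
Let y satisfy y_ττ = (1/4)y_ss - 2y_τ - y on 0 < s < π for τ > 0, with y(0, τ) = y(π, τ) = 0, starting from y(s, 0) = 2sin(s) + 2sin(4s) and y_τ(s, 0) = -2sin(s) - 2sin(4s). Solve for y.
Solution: Substitute y = exp(-τ)u, i.e. u = exp(τ)y.
By the product rule, y_τ = exp(-τ)(u_τ - u), y_ττ = exp(-τ)(u_ττ - 2u_τ + u), y_ss = exp(-τ)u_ss.
Substituting into the PDE and dividing by exp(-τ): u_ττ - 2u_τ + u = (1/4)u_ss - 2(u_τ - u) - u.
The lower-order terms cancel, leaving the standard wave equation u_ττ = (1/4)u_ss.
Initial data for u: u(s,0) = y(s,0) = 2sin(s) + 2sin(4s); u_τ(s,0) = y_τ(s,0) + y(s,0) = 0. The boundary conditions carry over: u(0,τ) = u(π,τ) = 0.
Solve for u:
  Using separation of variables u = X(s)T(τ):
  Eigenfunctions: sin(ns), n = 1, 2, 3, ...
  General solution: u(s, τ) = Σ [A_n cos(n τ/2) + B_n sin(n τ/2)] sin(ns)
  From u(s,0) = 2sin(s) + 2sin(4s): A_1=2, A_4=2. From u_τ(s,0) = 0: all B_n = 0.
Hence u(s,τ) = 2sin(s)cos(τ/2) + 2sin(4s)cos(2τ).
Transform back: y(s,τ) = exp(-τ)u(s,τ).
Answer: y(s, τ) = 2exp(-τ)sin(s)cos(τ/2) + 2exp(-τ)sin(4s)cos(2τ)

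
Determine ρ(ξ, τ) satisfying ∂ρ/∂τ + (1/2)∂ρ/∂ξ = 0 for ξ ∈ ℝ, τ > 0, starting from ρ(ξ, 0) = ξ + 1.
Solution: By method of characteristics (waves move right with speed 1/2):
Along characteristics ξ - (1/2)τ = const, ρ is constant, so ρ(ξ,τ) = f(ξ - (1/2)τ) with f = ρ(·, 0).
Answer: ρ(ξ, τ) = ξ - (1/2)τ + 1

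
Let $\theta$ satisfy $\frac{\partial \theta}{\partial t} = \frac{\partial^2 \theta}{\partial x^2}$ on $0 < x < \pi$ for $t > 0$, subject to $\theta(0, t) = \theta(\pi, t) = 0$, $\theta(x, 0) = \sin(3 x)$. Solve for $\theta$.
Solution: Using separation of variables $\theta = X(x)G(t)$:
Eigenfunctions: $\sin(nx)$, $n = 1, 2, 3, \ldots$
General solution: $\theta(x, t) = \sum c_n \sin(nx) e^{-n^2 t}$
Matching $\theta(x,0) = \sin(3 x)$ term by term: $c_3=1$.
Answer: $\theta(x, t) = e^{-9 t} \sin(3 x)$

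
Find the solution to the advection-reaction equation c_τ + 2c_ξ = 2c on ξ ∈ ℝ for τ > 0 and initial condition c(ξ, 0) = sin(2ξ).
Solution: Substitute c = exp(2τ)u, i.e. u = exp(-2τ)c.
By the product rule, c_τ = exp(2τ)(u_τ + 2u), c_ξ = exp(2τ)u_ξ.
Substituting into the PDE and dividing by exp(2τ): u_τ + 2u + 2u_ξ = 2u.
The lower-order terms cancel, leaving the standard advection equation u_τ + 2u_ξ = 0.
Initial data for u: u(ξ,0) = c(ξ,0) = sin(2ξ).
Solve for u:
  By method of characteristics (waves move right with speed 2):
  Along characteristics ξ - 2τ = const, u is constant, so u(ξ,τ) = f(ξ - 2τ) with f = u(·, 0).
Hence u(ξ,τ) = sin(2ξ - 4τ).
Transform back: c(ξ,τ) = exp(2τ)u(ξ,τ).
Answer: c(ξ, τ) = exp(2τ)sin(2ξ - 4τ)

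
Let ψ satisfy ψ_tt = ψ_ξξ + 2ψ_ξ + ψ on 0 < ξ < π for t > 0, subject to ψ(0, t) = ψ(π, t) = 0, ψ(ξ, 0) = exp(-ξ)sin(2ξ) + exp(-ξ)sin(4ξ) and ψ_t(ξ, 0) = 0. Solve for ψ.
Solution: Substitute ψ = exp(-ξ)u, i.e. u = exp(ξ)ψ.
By the product rule, ψ_ξ = exp(-ξ)(u_ξ - u), ψ_ξξ = exp(-ξ)(u_ξξ - 2u_ξ + u), ψ_tt = exp(-ξ)u_tt.
Substituting into the PDE and dividing by exp(-ξ): u_tt = (u_ξξ - 2u_ξ + u) + 2(u_ξ - u) + u.
The lower-order terms cancel, leaving the standard wave equation u_tt = u_ξξ.
Initial data for u: u(ξ,0) = exp(ξ)ψ(ξ,0) = sin(2ξ) + sin(4ξ); u_t(ξ,0) = exp(ξ)ψ_t(ξ,0) = 0. The boundary conditions carry over: u(0,t) = u(π,t) = 0.
Solve for u:
  Using separation of variables u = X(ξ)T(t):
  Eigenfunctions: sin(nξ), n = 1, 2, 3, ...
  General solution: u(ξ, t) = Σ [A_n cos(n t) + B_n sin(n t)] sin(nξ)
  From u(ξ,0) = sin(2ξ) + sin(4ξ): A_2=1, A_4=1. From u_t(ξ,0) = 0: all B_n = 0.
Hence u(ξ,t) = sin(2ξ)cos(2t) + sin(4ξ)cos(4t).
Transform back: ψ(ξ,t) = exp(-ξ)u(ξ,t).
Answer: ψ(ξ, t) = exp(-ξ)sin(2ξ)cos(2t) + exp(-ξ)sin(4ξ)cos(4t)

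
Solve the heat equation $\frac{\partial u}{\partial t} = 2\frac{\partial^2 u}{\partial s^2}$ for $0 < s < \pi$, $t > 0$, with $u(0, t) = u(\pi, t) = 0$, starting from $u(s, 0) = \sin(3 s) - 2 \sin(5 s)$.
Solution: Separating variables: $u = \sum c_n e^{-2n^2t} \sin(ns)$. From $u(s,0) = \sin(3 s) - 2 \sin(5 s)$: $c_3=1, c_5=-2$.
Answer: $u(s, t) = e^{-18 t} \sin(3 s) - 2 e^{-50 t} \sin(5 s)$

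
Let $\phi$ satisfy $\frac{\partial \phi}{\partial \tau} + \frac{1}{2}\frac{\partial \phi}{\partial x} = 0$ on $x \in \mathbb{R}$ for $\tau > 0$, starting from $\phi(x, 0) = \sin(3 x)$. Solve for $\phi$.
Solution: By method of characteristics (waves move right with speed 1/2):
Along characteristics $x - \frac{1}{2}\tau =$ const, $\phi$ is constant, so $\phi(x,\tau) = f(x - \frac{1}{2}\tau)$ with $f = \phi( \cdot , 0)$.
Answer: $\phi(x, \tau) = - \sin(3 \tau/2 - 3 x)$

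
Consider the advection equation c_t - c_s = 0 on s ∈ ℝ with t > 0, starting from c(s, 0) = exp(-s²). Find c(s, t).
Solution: By characteristics (ds/dt = -1), c(s,t) = f(s + t) with f = c(·, 0).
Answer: c(s, t) = exp(-(s + t)²)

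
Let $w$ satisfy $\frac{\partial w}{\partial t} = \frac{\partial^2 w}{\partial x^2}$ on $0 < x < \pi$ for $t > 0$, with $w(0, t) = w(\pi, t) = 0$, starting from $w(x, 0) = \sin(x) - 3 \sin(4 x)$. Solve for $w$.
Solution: Separating variables: $w = \sum c_n e^{-n^2t} \sin(nx)$. From $w(x,0) = \sin(x) - 3 \sin(4 x)$: $c_1=1, c_4=-3$.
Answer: $w(x, t) = e^{-t} \sin(x) - 3 e^{-16 t} \sin(4 x)$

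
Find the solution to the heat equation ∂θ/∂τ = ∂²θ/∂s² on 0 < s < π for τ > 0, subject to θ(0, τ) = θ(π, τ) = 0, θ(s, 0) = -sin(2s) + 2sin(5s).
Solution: Separating variables: θ = Σ c_n exp(-n²τ) sin(ns). From θ(s,0) = -sin(2s) + 2sin(5s): c_2=-1, c_5=2.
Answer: θ(s, τ) = -exp(-4τ)sin(2s) + 2exp(-25τ)sin(5s)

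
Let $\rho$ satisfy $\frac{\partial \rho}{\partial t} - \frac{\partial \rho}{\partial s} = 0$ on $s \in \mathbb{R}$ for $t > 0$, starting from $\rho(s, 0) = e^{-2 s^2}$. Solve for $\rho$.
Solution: By method of characteristics (waves move left with speed 1):
Along characteristics $s + t =$ const, $\rho$ is constant, so $\rho(s,t) = f(s + t)$ with $f = \rho( \cdot , 0)$.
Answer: $\rho(s, t) = e^{-2 (s + t)^2}$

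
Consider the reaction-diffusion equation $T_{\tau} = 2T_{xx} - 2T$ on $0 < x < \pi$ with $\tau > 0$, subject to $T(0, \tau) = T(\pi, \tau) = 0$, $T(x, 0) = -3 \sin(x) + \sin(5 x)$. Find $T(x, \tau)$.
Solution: Substitute $T = e^{-2\tau}u$, i.e. $u = e^{2\tau}T$.
By the product rule, $T_{\tau} = e^{-2\tau}(u_{\tau} - 2u)$, $T_{xx} = e^{-2\tau}u_{xx}$.
Substituting into the PDE and dividing by $e^{-2\tau}$: $u_{\tau} - 2u = 2u_{xx} - 2u$.
The lower-order terms cancel, leaving the standard heat equation $u_{\tau} = 2u_{xx}$.
Initial data for $u$: $u(x,0) = T(x,0) = -3 \sin(x) + \sin(5 x)$. The boundary conditions carry over: $u(0,\tau) = u(\pi,\tau) = 0$.
Solve for $u$:
  Using separation of variables $u = X(x)G(\tau)$:
  Eigenfunctions: $\sin(nx)$, $n = 1, 2, 3, \ldots$
  General solution: $u(x, \tau) = \sum c_n \sin(nx) e^{-2n^2 \tau}$
  Matching $u(x,0) = -3 \sin(x) + \sin(5 x)$ term by term: $c_1=-3, c_5=1$.
Hence $u(x,\tau) = -3 e^{-2 \tau} \sin(x) + e^{-50 \tau} \sin(5 x)$.
Transform back: $T(x,\tau) = e^{-2\tau}u(x,\tau)$.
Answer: $T(x, \tau) = -3 e^{-4 \tau} \sin(x) + e^{-52 \tau} \sin(5 x)$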